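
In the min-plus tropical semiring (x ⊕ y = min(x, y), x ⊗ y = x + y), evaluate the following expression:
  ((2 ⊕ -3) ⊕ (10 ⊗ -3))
((2 ⊕ -3) ⊕ (10 ⊗ -3)) = -3

Expand innermost to outermost. Recall ⊕ takes the minimum of its arguments and ⊗ takes their sum. Working out the expression ((2 ⊕ -3) ⊕ (10 ⊗ -3)) gives -3.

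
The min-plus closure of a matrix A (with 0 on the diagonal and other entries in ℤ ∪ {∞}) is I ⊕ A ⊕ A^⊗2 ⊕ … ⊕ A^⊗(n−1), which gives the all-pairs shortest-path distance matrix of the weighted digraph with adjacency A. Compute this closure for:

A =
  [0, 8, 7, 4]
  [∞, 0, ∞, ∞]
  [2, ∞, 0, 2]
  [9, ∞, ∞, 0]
Closure =
  [0, 8, 7, 4]
  [∞, 0, ∞, ∞]
  [2, 10, 0, 2]
  [9, 17, 16, 0]

This is the Floyd-Warshall all-pairs shortest-path computation. For each intermediate vertex k = 0, 1, …, 3, update dist[i][j] ← min(dist[i][j], dist[i][k] + dist[k][j]). The final matrix gives, for each (i, j), the minimum total weight of any directed path from i to j (possibly empty when i = j).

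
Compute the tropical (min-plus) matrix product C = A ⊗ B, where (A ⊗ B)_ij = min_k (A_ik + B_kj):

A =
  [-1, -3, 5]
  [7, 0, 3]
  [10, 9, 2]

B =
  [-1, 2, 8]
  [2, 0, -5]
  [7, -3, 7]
A ⊗ B =
  [-2, -3, -8]
  [2, 0, -5]
  [9, -1, 4]

Apply the min-plus product entry-by-entry:
  C[0][0] = min over k of (A[0][0] + B[0][0] = -1 + -1 = -2, A[0][1] + B[1][0] = -3 + 2 = -1, A[0][2] + B[2][0] = 5 + 7 = 12) = -2 (attained at k = 0)
  C[0][1] = min over k of (A[0][0] + B[0][1] = -1 + 2 = 1, A[0][1] + B[1][1] = -3 + 0 = -3, A[0][2] + B[2][1] = 5 + -3 = 2) = -3 (attained at k = 1)
  C[0][2] = min over k of (A[0][0] + B[0][2] = -1 + 8 = 7, A[0][1] + B[1][2] = -3 + -5 = -8, A[0][2] + B[2][2] = 5 + 7 = 12) = -8 (attained at k = 1)
  C[1][0] = min over k of (A[1][0] + B[0][0] = 7 + -1 = 6, A[1][1] + B[1][0] = 0 + 2 = 2, A[1][2] + B[2][0] = 3 + 7 = 10) = 2 (attained at k = 1)
  C[1][1] = min over k of (A[1][0] + B[0][1] = 7 + 2 = 9, A[1][1] + B[1][1] = 0 + 0 = 0, A[1][2] + B[2][1] = 3 + -3 = 0) = 0 (attained at k = 1)
  C[1][2] = min over k of (A[1][0] + B[0][2] = 7 + 8 = 15, A[1][1] + B[1][2] = 0 + -5 = -5, A[1][2] + B[2][2] = 3 + 7 = 10) = -5 (attained at k = 1)
  C[2][0] = min over k of (A[2][0] + B[0][0] = 10 + -1 = 9, A[2][1] + B[1][0] = 9 + 2 = 11, A[2][2] + B[2][0] = 2 + 7 = 9) = 9 (attained at k = 0)
  C[2][1] = min over k of (A[2][0] + B[0][1] = 10 + 2 = 12, A[2][1] + B[1][1] = 9 + 0 = 9, A[2][2] + B[2][1] = 2 + -3 = -1) = -1 (attained at k = 2)
  C[2][2] = min over k of (A[2][0] + B[0][2] = 10 + 8 = 18, A[2][1] + B[1][2] = 9 + -5 = 4, A[2][2] + B[2][2] = 2 + 7 = 9) = 4 (attained at k = 1)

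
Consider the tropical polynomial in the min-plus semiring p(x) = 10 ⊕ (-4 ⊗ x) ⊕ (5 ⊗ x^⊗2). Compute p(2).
p(2) = -2

A tropical monomial a ⊗ x^⊗i evaluates to a + i · x. Evaluating each term at x = 2:
  Term 0 contributes 10 + 0 · 2 = 10
  Term 1 contributes -4 + 1 · 2 = -2
  Term 2 contributes 5 + 2 · 2 = 9
p(2) = ⊕ of these = min[10, -2, 9] = -2.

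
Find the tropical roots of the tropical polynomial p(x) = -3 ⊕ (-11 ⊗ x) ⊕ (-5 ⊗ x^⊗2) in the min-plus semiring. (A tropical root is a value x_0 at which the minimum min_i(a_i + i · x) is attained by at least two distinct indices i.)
Roots: {-6, 8}

Each tropical root is a break point of the lower envelope of the lines y = a_i + i · x (there are 3 lines, with slopes 0, 1, ..., 2). Only the lines that attain the minimum somewhere contribute to roots; other lines are dominated. Here the surviving (envelope) indices are i = 2, i = 1, i = 0.
Intersections between consecutive envelope lines give the roots: for adjacent envelope indices i < j the intersection is x = (a_i − a_j) / (j − i). Reading off the sorted break points: {-6, 8}.
Verification: at each break x_0, at least two indices attain the minimum of min_i(a_i + i · x_0).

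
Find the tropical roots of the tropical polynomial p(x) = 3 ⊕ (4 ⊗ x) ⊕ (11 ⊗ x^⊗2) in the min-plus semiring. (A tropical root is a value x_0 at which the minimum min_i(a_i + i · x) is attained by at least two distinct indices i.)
Roots: {-7, -1}

Each tropical root is a break point of the lower envelope of the lines y = a_i + i · x (there are 3 lines, with slopes 0, 1, ..., 2). Only the lines that attain the minimum somewhere contribute to roots; other lines are dominated. Here the surviving (envelope) indices are i = 2, i = 1, i = 0.
Intersections between consecutive envelope lines give the roots: for adjacent envelope indices i < j the intersection is x = (a_i − a_j) / (j − i). Reading off the sorted break points: {-7, -1}.
Verification: at each break x_0, at least two indices attain the minimum of min_i(a_i + i · x_0).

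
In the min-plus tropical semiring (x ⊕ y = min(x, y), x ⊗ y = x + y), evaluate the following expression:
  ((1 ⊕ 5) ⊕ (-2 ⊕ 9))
((1 ⊕ 5) ⊕ (-2 ⊕ 9)) = -2

Expand innermost to outermost. Recall ⊕ takes the minimum of its arguments and ⊗ takes their sum. Working out the expression ((1 ⊕ 5) ⊕ (-2 ⊕ 9)) gives -2.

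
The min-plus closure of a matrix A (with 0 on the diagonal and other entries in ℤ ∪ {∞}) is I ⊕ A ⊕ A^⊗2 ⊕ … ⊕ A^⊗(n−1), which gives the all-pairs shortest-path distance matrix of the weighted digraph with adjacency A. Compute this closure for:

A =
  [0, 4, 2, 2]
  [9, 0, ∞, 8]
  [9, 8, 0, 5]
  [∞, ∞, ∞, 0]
Closure =
  [0, 4, 2, 2]
  [9, 0, 11, 8]
  [9, 8, 0, 5]
  [∞, ∞, ∞, 0]

This is the Floyd-Warshall all-pairs shortest-path computation. For each intermediate vertex k = 0, 1, …, 3, update dist[i][j] ← min(dist[i][j], dist[i][k] + dist[k][j]). The final matrix gives, for each (i, j), the minimum total weight of any directed path from i to j (possibly empty when i = j).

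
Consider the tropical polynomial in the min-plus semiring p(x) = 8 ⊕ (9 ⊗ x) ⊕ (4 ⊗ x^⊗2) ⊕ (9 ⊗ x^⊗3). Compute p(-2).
p(-2) = 0

A tropical monomial a ⊗ x^⊗i evaluates to a + i · x. Evaluating each term at x = -2:
  Term 0 contributes 8 + 0 · -2 = 8
  Term 1 contributes 9 + 1 · -2 = 7
  Term 2 contributes 4 + 2 · -2 = 0
  Term 3 contributes 9 + 3 · -2 = 3
p(-2) = ⊕ of these = min[8, 7, 0, 3] = 0.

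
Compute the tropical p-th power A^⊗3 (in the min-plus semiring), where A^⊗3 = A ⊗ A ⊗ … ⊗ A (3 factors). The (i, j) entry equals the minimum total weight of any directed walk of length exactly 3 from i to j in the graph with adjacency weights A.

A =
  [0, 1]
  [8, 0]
A^⊗3 =
  [0, 1]
  [8, 0]

Each entry (A^⊗3)_ij equals the minimum over all length-3 walks i = v_0 → v_1 → … → v_3 = j of Σ_t A[v_t][v_{t+1}]. For example, for (i, j) = (0, 1) we minimise over 4 possible intermediate vertex sequences; the minimum is 1, attained along the walk 0 → 0 → 0 → 1.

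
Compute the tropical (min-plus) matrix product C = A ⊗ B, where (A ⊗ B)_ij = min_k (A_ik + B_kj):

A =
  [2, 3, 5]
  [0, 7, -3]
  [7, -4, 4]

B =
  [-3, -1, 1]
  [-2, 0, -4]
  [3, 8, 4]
A ⊗ B =
  [-1, 1, -1]
  [-3, -1, 1]
  [-6, -4, -8]

Apply the min-plus product entry-by-entry:
  C[0][0] = min over k of (A[0][0] + B[0][0] = 2 + -3 = -1, A[0][1] + B[1][0] = 3 + -2 = 1, A[0][2] + B[2][0] = 5 + 3 = 8) = -1 (attained at k = 0)
  C[0][1] = min over k of (A[0][0] + B[0][1] = 2 + -1 = 1, A[0][1] + B[1][1] = 3 + 0 = 3, A[0][2] + B[2][1] = 5 + 8 = 13) = 1 (attained at k = 0)
  C[0][2] = min over k of (A[0][0] + B[0][2] = 2 + 1 = 3, A[0][1] + B[1][2] = 3 + -4 = -1, A[0][2] + B[2][2] = 5 + 4 = 9) = -1 (attained at k = 1)
  C[1][0] = min over k of (A[1][0] + B[0][0] = 0 + -3 = -3, A[1][1] + B[1][0] = 7 + -2 = 5, A[1][2] + B[2][0] = -3 + 3 = 0) = -3 (attained at k = 0)
  C[1][1] = min over k of (A[1][0] + B[0][1] = 0 + -1 = -1, A[1][1] + B[1][1] = 7 + 0 = 7, A[1][2] + B[2][1] = -3 + 8 = 5) = -1 (attained at k = 0)
  C[1][2] = min over k of (A[1][0] + B[0][2] = 0 + 1 = 1, A[1][1] + B[1][2] = 7 + -4 = 3, A[1][2] + B[2][2] = -3 + 4 = 1) = 1 (attained at k = 0)
  C[2][0] = min over k of (A[2][0] + B[0][0] = 7 + -3 = 4, A[2][1] + B[1][0] = -4 + -2 = -6, A[2][2] + B[2][0] = 4 + 3 = 7) = -6 (attained at k = 1)
  C[2][1] = min over k of (A[2][0] + B[0][1] = 7 + -1 = 6, A[2][1] + B[1][1] = -4 + 0 = -4, A[2][2] + B[2][1] = 4 + 8 = 12) = -4 (attained at k = 1)
  C[2][2] = min over k of (A[2][0] + B[0][2] = 7 + 1 = 8, A[2][1] + B[1][2] = -4 + -4 = -8, A[2][2] + B[2][2] = 4 + 4 = 8) = -8 (attained at k = 1)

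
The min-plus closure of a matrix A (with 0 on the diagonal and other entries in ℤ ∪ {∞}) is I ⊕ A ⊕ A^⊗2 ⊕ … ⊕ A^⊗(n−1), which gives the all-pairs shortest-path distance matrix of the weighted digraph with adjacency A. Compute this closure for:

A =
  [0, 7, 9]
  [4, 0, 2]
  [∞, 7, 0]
Closure =
  [0, 7, 9]
  [4, 0, 2]
  [11, 7, 0]

This is the Floyd-Warshall all-pairs shortest-path computation. For each intermediate vertex k = 0, 1, …, 2, update dist[i][j] ← min(dist[i][j], dist[i][k] + dist[k][j]). The final matrix gives, for each (i, j), the minimum total weight of any directed path from i to j (possibly empty when i = j).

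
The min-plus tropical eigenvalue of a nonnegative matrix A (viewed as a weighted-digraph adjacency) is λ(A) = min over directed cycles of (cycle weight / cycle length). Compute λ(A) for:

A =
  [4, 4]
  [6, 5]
λ(A) = 4

Enumerate directed cycles and compute their means (weight / length). Sample:
  cycle 0 → 0: weight = 4, length = 1, mean = 4/1 ≈ 4.000
  cycle 1 → 1: weight = 5, length = 1, mean = 5/1 ≈ 5.000
  cycle 0 → 1 → 0: weight = 10, length = 2, mean = 10/2 ≈ 5.000
  cycle 1 → 0 → 1: weight = 10, length = 2, mean = 10/2 ≈ 5.000
Minimum mean = 4.000, attained e.g. along the cycle 0 → 0 with weight 4 and length 1. So λ(A) = 4/1 = 4.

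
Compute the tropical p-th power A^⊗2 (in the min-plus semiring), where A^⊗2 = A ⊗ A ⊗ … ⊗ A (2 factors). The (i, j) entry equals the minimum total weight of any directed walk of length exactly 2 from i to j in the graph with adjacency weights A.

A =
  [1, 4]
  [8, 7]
A^⊗2 =
  [2, 5]
  [9, 12]

Each entry (A^⊗2)_ij equals the minimum over all length-2 walks i = v_0 → v_1 → … → v_2 = j of Σ_t A[v_t][v_{t+1}]. For example, for (i, j) = (0, 1) we minimise over 2 possible intermediate vertex sequences; the minimum is 5, attained along the walk 0 → 0 → 1.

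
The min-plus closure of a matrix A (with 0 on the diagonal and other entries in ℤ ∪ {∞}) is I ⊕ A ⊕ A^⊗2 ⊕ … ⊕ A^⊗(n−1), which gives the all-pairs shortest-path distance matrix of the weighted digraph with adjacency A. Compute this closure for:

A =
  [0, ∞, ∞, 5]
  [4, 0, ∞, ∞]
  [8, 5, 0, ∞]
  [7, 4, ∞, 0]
Closure =
  [0, 9, ∞, 5]
  [4, 0, ∞, 9]
  [8, 5, 0, 13]
  [7, 4, ∞, 0]

This is the Floyd-Warshall all-pairs shortest-path computation. For each intermediate vertex k = 0, 1, …, 3, update dist[i][j] ← min(dist[i][j], dist[i][k] + dist[k][j]). The final matrix gives, for each (i, j), the minimum total weight of any directed path from i to j (possibly empty when i = j).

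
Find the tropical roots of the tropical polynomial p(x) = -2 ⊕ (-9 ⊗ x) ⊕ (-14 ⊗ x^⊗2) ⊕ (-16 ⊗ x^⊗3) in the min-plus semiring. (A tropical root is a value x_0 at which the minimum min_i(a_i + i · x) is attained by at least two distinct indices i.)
Roots: {2, 5, 7}

Each tropical root is a break point of the lower envelope of the lines y = a_i + i · x (there are 4 lines, with slopes 0, 1, ..., 3). Only the lines that attain the minimum somewhere contribute to roots; other lines are dominated. Here the surviving (envelope) indices are i = 3, i = 2, i = 1, i = 0.
Intersections between consecutive envelope lines give the roots: for adjacent envelope indices i < j the intersection is x = (a_i − a_j) / (j − i). Reading off the sorted break points: {2, 5, 7}.
Verification: at each break x_0, at least two indices attain the minimum of min_i(a_i + i · x_0).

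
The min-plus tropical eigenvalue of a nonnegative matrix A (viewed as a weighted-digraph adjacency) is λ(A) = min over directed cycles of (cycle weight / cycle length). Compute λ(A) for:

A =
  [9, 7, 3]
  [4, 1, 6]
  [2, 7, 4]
λ(A) = 1

Enumerate directed cycles and compute their means (weight / length). Sample:
  cycle 0 → 0: weight = 9, length = 1, mean = 9/1 ≈ 9.000
  cycle 1 → 1: weight = 1, length = 1, mean = 1/1 ≈ 1.000
  cycle 2 → 2: weight = 4, length = 1, mean = 4/1 ≈ 4.000
  cycle 0 → 1 → 0: weight = 11, length = 2, mean = 11/2 ≈ 5.500
  cycle 0 → 2 → 0: weight = 5, length = 2, mean = 5/2 ≈ 2.500
  cycle 1 → 0 → 1: weight = 11, length = 2, mean = 11/2 ≈ 5.500
Minimum mean = 1.000, attained e.g. along the cycle 1 → 1 with weight 1 and length 1. So λ(A) = 1/1 = 1.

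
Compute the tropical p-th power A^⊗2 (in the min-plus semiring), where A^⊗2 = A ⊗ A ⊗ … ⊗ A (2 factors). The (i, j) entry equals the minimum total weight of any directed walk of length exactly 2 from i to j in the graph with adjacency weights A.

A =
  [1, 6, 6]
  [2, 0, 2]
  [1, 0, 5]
A^⊗2 =
  [2, 6, 7]
  [2, 0, 2]
  [2, 0, 2]

Each entry (A^⊗2)_ij equals the minimum over all length-2 walks i = v_0 → v_1 → … → v_2 = j of Σ_t A[v_t][v_{t+1}]. For example, for (i, j) = (0, 2) we minimise over 3 possible intermediate vertex sequences; the minimum is 7, attained along the walk 0 → 0 → 2.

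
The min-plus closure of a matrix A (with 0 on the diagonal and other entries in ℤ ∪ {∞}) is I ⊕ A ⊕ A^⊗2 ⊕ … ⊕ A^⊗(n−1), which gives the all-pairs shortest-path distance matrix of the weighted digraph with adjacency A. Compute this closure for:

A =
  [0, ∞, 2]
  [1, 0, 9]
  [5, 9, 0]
Closure =
  [0, 11, 2]
  [1, 0, 3]
  [5, 9, 0]

This is the Floyd-Warshall all-pairs shortest-path computation. For each intermediate vertex k = 0, 1, …, 2, update dist[i][j] ← min(dist[i][j], dist[i][k] + dist[k][j]). The final matrix gives, for each (i, j), the minimum total weight of any directed path from i to j (possibly empty when i = j).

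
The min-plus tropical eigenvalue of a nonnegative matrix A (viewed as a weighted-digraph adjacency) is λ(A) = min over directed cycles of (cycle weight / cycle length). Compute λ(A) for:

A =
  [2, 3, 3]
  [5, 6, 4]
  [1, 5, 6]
λ(A) = 2

Enumerate directed cycles and compute their means (weight / length). Sample:
  cycle 0 → 0: weight = 2, length = 1, mean = 2/1 ≈ 2.000
  cycle 1 → 1: weight = 6, length = 1, mean = 6/1 ≈ 6.000
  cycle 2 → 2: weight = 6, length = 1, mean = 6/1 ≈ 6.000
  cycle 0 → 1 → 0: weight = 8, length = 2, mean = 8/2 ≈ 4.000
  cycle 0 → 2 → 0: weight = 4, length = 2, mean = 4/2 ≈ 2.000
  cycle 1 → 0 → 1: weight = 8, length = 2, mean = 8/2 ≈ 4.000
Minimum mean = 2.000, attained e.g. along the cycle 0 → 0 with weight 2 and length 1. So λ(A) = 2/1 = 2.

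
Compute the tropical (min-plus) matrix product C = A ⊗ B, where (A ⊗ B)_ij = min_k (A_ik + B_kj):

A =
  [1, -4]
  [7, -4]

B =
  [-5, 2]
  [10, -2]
A ⊗ B =
  [-4, -6]
  [2, -6]

Apply the min-plus product entry-by-entry:
  C[0][0] = min over k of (A[0][0] + B[0][0] = 1 + -5 = -4, A[0][1] + B[1][0] = -4 + 10 = 6) = -4 (attained at k = 0)
  C[0][1] = min over k of (A[0][0] + B[0][1] = 1 + 2 = 3, A[0][1] + B[1][1] = -4 + -2 = -6) = -6 (attained at k = 1)
  C[1][0] = min over k of (A[1][0] + B[0][0] = 7 + -5 = 2, A[1][1] + B[1][0] = -4 + 10 = 6) = 2 (attained at k = 0)
  C[1][1] = min over k of (A[1][0] + B[0][1] = 7 + 2 = 9, A[1][1] + B[1][1] = -4 + -2 = -6) = -6 (attained at k = 1)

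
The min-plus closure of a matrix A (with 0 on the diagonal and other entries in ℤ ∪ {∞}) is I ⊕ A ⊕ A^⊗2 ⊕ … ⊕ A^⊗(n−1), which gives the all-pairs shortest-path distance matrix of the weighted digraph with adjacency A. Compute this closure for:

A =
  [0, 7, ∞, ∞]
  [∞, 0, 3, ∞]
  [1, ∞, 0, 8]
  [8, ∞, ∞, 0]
Closure =
  [0, 7, 10, 18]
  [4, 0, 3, 11]
  [1, 8, 0, 8]
  [8, 15, 18, 0]

This is the Floyd-Warshall all-pairs shortest-path computation. For each intermediate vertex k = 0, 1, …, 3, update dist[i][j] ← min(dist[i][j], dist[i][k] + dist[k][j]). The final matrix gives, for each (i, j), the minimum total weight of any directed path from i to j (possibly empty when i = j).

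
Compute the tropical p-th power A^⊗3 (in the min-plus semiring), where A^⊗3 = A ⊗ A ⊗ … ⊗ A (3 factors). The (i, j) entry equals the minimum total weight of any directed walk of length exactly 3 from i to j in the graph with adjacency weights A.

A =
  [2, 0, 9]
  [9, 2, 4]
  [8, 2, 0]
A^⊗3 =
  [6, 4, 4]
  [12, 6, 4]
  [8, 2, 0]

Each entry (A^⊗3)_ij equals the minimum over all length-3 walks i = v_0 → v_1 → … → v_3 = j of Σ_t A[v_t][v_{t+1}]. For example, for (i, j) = (0, 2) we minimise over 9 possible intermediate vertex sequences; the minimum is 4, attained along the walk 0 → 1 → 2 → 2.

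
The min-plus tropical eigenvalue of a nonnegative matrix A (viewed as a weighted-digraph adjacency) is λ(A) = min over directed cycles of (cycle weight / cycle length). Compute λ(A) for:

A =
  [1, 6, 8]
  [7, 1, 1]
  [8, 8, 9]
λ(A) = 1

Enumerate directed cycles and compute their means (weight / length). Sample:
  cycle 0 → 0: weight = 1, length = 1, mean = 1/1 ≈ 1.000
  cycle 1 → 1: weight = 1, length = 1, mean = 1/1 ≈ 1.000
  cycle 2 → 2: weight = 9, length = 1, mean = 9/1 ≈ 9.000
  cycle 0 → 1 → 0: weight = 13, length = 2, mean = 13/2 ≈ 6.500
  cycle 0 → 2 → 0: weight = 16, length = 2, mean = 16/2 ≈ 8.000
  cycle 1 → 0 → 1: weight = 13, length = 2, mean = 13/2 ≈ 6.500
Minimum mean = 1.000, attained e.g. along the cycle 0 → 0 with weight 1 and length 1. So λ(A) = 1/1 = 1.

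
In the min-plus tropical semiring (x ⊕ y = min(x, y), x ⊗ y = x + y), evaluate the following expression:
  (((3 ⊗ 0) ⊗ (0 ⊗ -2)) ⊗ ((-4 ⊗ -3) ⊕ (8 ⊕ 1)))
(((3 ⊗ 0) ⊗ (0 ⊗ -2)) ⊗ ((-4 ⊗ -3) ⊕ (8 ⊕ 1))) = -6

Expand innermost to outermost. Recall ⊕ takes the minimum of its arguments and ⊗ takes their sum. Working out the expression (((3 ⊗ 0) ⊗ (0 ⊗ -2)) ⊗ ((-4 ⊗ -3) ⊕ (8 ⊕ 1))) gives -6.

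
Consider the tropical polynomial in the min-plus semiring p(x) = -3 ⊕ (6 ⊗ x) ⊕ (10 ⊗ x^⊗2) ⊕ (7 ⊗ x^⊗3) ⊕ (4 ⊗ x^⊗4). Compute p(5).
p(5) = -3

A tropical monomial a ⊗ x^⊗i evaluates to a + i · x. Evaluating each term at x = 5:
  Term 0 contributes -3 + 0 · 5 = -3
  Term 1 contributes 6 + 1 · 5 = 11
  Term 2 contributes 10 + 2 · 5 = 20
  Term 3 contributes 7 + 3 · 5 = 22
  Term 4 contributes 4 + 4 · 5 = 24
p(5) = ⊕ of these = min[-3, 11, 20, 22, 24] = -3.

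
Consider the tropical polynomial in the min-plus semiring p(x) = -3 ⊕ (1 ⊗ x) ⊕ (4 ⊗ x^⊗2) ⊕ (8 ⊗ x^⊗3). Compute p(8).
p(8) = -3

A tropical monomial a ⊗ x^⊗i evaluates to a + i · x. Evaluating each term at x = 8:
  Term 0 contributes -3 + 0 · 8 = -3
  Term 1 contributes 1 + 1 · 8 = 9
  Term 2 contributes 4 + 2 · 8 = 20
  Term 3 contributes 8 + 3 · 8 = 32
p(8) = ⊕ of these = min[-3, 9, 20, 32] = -3.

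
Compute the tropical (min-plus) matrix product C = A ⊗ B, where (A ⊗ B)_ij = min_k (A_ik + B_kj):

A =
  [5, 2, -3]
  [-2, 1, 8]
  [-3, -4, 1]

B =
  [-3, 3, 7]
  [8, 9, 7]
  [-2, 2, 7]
A ⊗ B =
  [-5, -1, 4]
  [-5, 1, 5]
  [-6, 0, 3]

Apply the min-plus product entry-by-entry:
  C[0][0] = min over k of (A[0][0] + B[0][0] = 5 + -3 = 2, A[0][1] + B[1][0] = 2 + 8 = 10, A[0][2] + B[2][0] = -3 + -2 = -5) = -5 (attained at k = 2)
  C[0][1] = min over k of (A[0][0] + B[0][1] = 5 + 3 = 8, A[0][1] + B[1][1] = 2 + 9 = 11, A[0][2] + B[2][1] = -3 + 2 = -1) = -1 (attained at k = 2)
  C[0][2] = min over k of (A[0][0] + B[0][2] = 5 + 7 = 12, A[0][1] + B[1][2] = 2 + 7 = 9, A[0][2] + B[2][2] = -3 + 7 = 4) = 4 (attained at k = 2)
  C[1][0] = min over k of (A[1][0] + B[0][0] = -2 + -3 = -5, A[1][1] + B[1][0] = 1 + 8 = 9, A[1][2] + B[2][0] = 8 + -2 = 6) = -5 (attained at k = 0)
  C[1][1] = min over k of (A[1][0] + B[0][1] = -2 + 3 = 1, A[1][1] + B[1][1] = 1 + 9 = 10, A[1][2] + B[2][1] = 8 + 2 = 10) = 1 (attained at k = 0)
  C[1][2] = min over k of (A[1][0] + B[0][2] = -2 + 7 = 5, A[1][1] + B[1][2] = 1 + 7 = 8, A[1][2] + B[2][2] = 8 + 7 = 15) = 5 (attained at k = 0)
  C[2][0] = min over k of (A[2][0] + B[0][0] = -3 + -3 = -6, A[2][1] + B[1][0] = -4 + 8 = 4, A[2][2] + B[2][0] = 1 + -2 = -1) = -6 (attained at k = 0)
  C[2][1] = min over k of (A[2][0] + B[0][1] = -3 + 3 = 0, A[2][1] + B[1][1] = -4 + 9 = 5, A[2][2] + B[2][1] = 1 + 2 = 3) = 0 (attained at k = 0)
  C[2][2] = min over k of (A[2][0] + B[0][2] = -3 + 7 = 4, A[2][1] + B[1][2] = -4 + 7 = 3, A[2][2] + B[2][2] = 1 + 7 = 8) = 3 (attained at k = 1)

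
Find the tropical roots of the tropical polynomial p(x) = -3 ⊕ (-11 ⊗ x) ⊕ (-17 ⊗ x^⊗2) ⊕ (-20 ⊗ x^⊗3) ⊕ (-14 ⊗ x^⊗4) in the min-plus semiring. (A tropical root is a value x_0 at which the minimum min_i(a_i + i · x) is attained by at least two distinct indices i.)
Roots: {-6, 3, 6, 8}

Each tropical root is a break point of the lower envelope of the lines y = a_i + i · x (there are 5 lines, with slopes 0, 1, ..., 4). Only the lines that attain the minimum somewhere contribute to roots; other lines are dominated. Here the surviving (envelope) indices are i = 4, i = 3, i = 2, i = 1, i = 0.
Intersections between consecutive envelope lines give the roots: for adjacent envelope indices i < j the intersection is x = (a_i − a_j) / (j − i). Reading off the sorted break points: {-6, 3, 6, 8}.
Verification: at each break x_0, at least two indices attain the minimum of min_i(a_i + i · x_0).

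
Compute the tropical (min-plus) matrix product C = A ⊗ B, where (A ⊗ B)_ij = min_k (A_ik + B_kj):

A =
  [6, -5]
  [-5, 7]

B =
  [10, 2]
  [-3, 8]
A ⊗ B =
  [-8, 3]
  [4, -3]

Apply the min-plus product entry-by-entry:
  C[0][0] = min over k of (A[0][0] + B[0][0] = 6 + 10 = 16, A[0][1] + B[1][0] = -5 + -3 = -8) = -8 (attained at k = 1)
  C[0][1] = min over k of (A[0][0] + B[0][1] = 6 + 2 = 8, A[0][1] + B[1][1] = -5 + 8 = 3) = 3 (attained at k = 1)
  C[1][0] = min over k of (A[1][0] + B[0][0] = -5 + 10 = 5, A[1][1] + B[1][0] = 7 + -3 = 4) = 4 (attained at k = 1)
  C[1][1] = min over k of (A[1][0] + B[0][1] = -5 + 2 = -3, A[1][1] + B[1][1] = 7 + 8 = 15) = -3 (attained at k = 0)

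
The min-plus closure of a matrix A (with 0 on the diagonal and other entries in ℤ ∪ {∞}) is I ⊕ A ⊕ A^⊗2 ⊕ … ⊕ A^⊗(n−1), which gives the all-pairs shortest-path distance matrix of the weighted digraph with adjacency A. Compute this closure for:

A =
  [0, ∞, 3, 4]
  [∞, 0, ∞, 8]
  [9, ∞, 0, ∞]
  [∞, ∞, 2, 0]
Closure =
  [0, ∞, 3, 4]
  [19, 0, 10, 8]
  [9, ∞, 0, 13]
  [11, ∞, 2, 0]

This is the Floyd-Warshall all-pairs shortest-path computation. For each intermediate vertex k = 0, 1, …, 3, update dist[i][j] ← min(dist[i][j], dist[i][k] + dist[k][j]). The final matrix gives, for each (i, j), the minimum total weight of any directed path from i to j (possibly empty when i = j).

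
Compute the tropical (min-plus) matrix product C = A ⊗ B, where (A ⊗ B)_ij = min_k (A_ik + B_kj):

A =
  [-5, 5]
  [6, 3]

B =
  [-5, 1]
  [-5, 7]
A ⊗ B =
  [-10, -4]
  [-2, 7]

Apply the min-plus product entry-by-entry:
  C[0][0] = min over k of (A[0][0] + B[0][0] = -5 + -5 = -10, A[0][1] + B[1][0] = 5 + -5 = 0) = -10 (attained at k = 0)
  C[0][1] = min over k of (A[0][0] + B[0][1] = -5 + 1 = -4, A[0][1] + B[1][1] = 5 + 7 = 12) = -4 (attained at k = 0)
  C[1][0] = min over k of (A[1][0] + B[0][0] = 6 + -5 = 1, A[1][1] + B[1][0] = 3 + -5 = -2) = -2 (attained at k = 1)
  C[1][1] = min over k of (A[1][0] + B[0][1] = 6 + 1 = 7, A[1][1] + B[1][1] = 3 + 7 = 10) = 7 (attained at k = 0)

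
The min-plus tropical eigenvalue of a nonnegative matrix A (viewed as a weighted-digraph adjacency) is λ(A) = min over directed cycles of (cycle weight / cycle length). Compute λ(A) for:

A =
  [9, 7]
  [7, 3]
λ(A) = 3

Enumerate directed cycles and compute their means (weight / length). Sample:
  cycle 0 → 0: weight = 9, length = 1, mean = 9/1 ≈ 9.000
  cycle 1 → 1: weight = 3, length = 1, mean = 3/1 ≈ 3.000
  cycle 0 → 1 → 0: weight = 14, length = 2, mean = 14/2 ≈ 7.000
  cycle 1 → 0 → 1: weight = 14, length = 2, mean = 14/2 ≈ 7.000
Minimum mean = 3.000, attained e.g. along the cycle 1 → 1 with weight 3 and length 1. So λ(A) = 3/1 = 3.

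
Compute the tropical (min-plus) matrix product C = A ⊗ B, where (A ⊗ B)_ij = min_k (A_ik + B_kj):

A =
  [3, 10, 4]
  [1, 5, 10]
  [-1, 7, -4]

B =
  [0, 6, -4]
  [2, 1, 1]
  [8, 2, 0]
A ⊗ B =
  [3, 6, -1]
  [1, 6, -3]
  [-1, -2, -5]

Apply the min-plus product entry-by-entry:
  C[0][0] = min over k of (A[0][0] + B[0][0] = 3 + 0 = 3, A[0][1] + B[1][0] = 10 + 2 = 12, A[0][2] + B[2][0] = 4 + 8 = 12) = 3 (attained at k = 0)
  C[0][1] = min over k of (A[0][0] + B[0][1] = 3 + 6 = 9, A[0][1] + B[1][1] = 10 + 1 = 11, A[0][2] + B[2][1] = 4 + 2 = 6) = 6 (attained at k = 2)
  C[0][2] = min over k of (A[0][0] + B[0][2] = 3 + -4 = -1, A[0][1] + B[1][2] = 10 + 1 = 11, A[0][2] + B[2][2] = 4 + 0 = 4) = -1 (attained at k = 0)
  C[1][0] = min over k of (A[1][0] + B[0][0] = 1 + 0 = 1, A[1][1] + B[1][0] = 5 + 2 = 7, A[1][2] + B[2][0] = 10 + 8 = 18) = 1 (attained at k = 0)
  C[1][1] = min over k of (A[1][0] + B[0][1] = 1 + 6 = 7, A[1][1] + B[1][1] = 5 + 1 = 6, A[1][2] + B[2][1] = 10 + 2 = 12) = 6 (attained at k = 1)
  C[1][2] = min over k of (A[1][0] + B[0][2] = 1 + -4 = -3, A[1][1] + B[1][2] = 5 + 1 = 6, A[1][2] + B[2][2] = 10 + 0 = 10) = -3 (attained at k = 0)
  C[2][0] = min over k of (A[2][0] + B[0][0] = -1 + 0 = -1, A[2][1] + B[1][0] = 7 + 2 = 9, A[2][2] + B[2][0] = -4 + 8 = 4) = -1 (attained at k = 0)
  C[2][1] = min over k of (A[2][0] + B[0][1] = -1 + 6 = 5, A[2][1] + B[1][1] = 7 + 1 = 8, A[2][2] + B[2][1] = -4 + 2 = -2) = -2 (attained at k = 2)
  C[2][2] = min over k of (A[2][0] + B[0][2] = -1 + -4 = -5, A[2][1] + B[1][2] = 7 + 1 = 8, A[2][2] + B[2][2] = -4 + 0 = -4) = -5 (attained at k = 0)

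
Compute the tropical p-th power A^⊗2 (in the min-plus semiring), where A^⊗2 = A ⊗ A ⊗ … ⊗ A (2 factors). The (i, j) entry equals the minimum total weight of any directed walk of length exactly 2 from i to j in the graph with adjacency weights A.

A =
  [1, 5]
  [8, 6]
A^⊗2 =
  [2, 6]
  [9, 12]

Each entry (A^⊗2)_ij equals the minimum over all length-2 walks i = v_0 → v_1 → … → v_2 = j of Σ_t A[v_t][v_{t+1}]. For example, for (i, j) = (0, 1) we minimise over 2 possible intermediate vertex sequences; the minimum is 6, attained along the walk 0 → 0 → 1.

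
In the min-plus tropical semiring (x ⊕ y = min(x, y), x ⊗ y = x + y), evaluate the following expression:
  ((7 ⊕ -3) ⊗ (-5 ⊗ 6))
((7 ⊕ -3) ⊗ (-5 ⊗ 6)) = -2

Expand innermost to outermost. Recall ⊕ takes the minimum of its arguments and ⊗ takes their sum. Working out the expression ((7 ⊕ -3) ⊗ (-5 ⊗ 6)) gives -2.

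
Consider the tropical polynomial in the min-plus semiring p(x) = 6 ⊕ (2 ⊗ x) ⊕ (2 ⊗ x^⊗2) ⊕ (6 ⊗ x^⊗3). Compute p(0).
p(0) = 2

A tropical monomial a ⊗ x^⊗i evaluates to a + i · x. Evaluating each term at x = 0:
  Term 0 contributes 6 + 0 · 0 = 6
  Term 1 contributes 2 + 1 · 0 = 2
  Term 2 contributes 2 + 2 · 0 = 2
  Term 3 contributes 6 + 3 · 0 = 6
p(0) = ⊕ of these = min[6, 2, 2, 6] = 2.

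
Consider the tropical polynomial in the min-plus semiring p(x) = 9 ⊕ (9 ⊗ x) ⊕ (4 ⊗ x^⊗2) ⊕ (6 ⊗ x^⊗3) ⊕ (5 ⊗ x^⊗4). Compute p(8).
p(8) = 9

A tropical monomial a ⊗ x^⊗i evaluates to a + i · x. Evaluating each term at x = 8:
  Term 0 contributes 9 + 0 · 8 = 9
  Term 1 contributes 9 + 1 · 8 = 17
  Term 2 contributes 4 + 2 · 8 = 20
  Term 3 contributes 6 + 3 · 8 = 30
  Term 4 contributes 5 + 4 · 8 = 37
p(8) = ⊕ of these = min[9, 17, 20, 30, 37] = 9.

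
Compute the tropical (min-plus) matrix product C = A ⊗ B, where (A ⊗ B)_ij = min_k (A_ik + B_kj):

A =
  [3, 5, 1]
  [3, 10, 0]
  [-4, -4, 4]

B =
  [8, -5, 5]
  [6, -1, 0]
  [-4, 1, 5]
A ⊗ B =
  [-3, -2, 5]
  [-4, -2, 5]
  [0, -9, -4]

Apply the min-plus product entry-by-entry:
  C[0][0] = min over k of (A[0][0] + B[0][0] = 3 + 8 = 11, A[0][1] + B[1][0] = 5 + 6 = 11, A[0][2] + B[2][0] = 1 + -4 = -3) = -3 (attained at k = 2)
  C[0][1] = min over k of (A[0][0] + B[0][1] = 3 + -5 = -2, A[0][1] + B[1][1] = 5 + -1 = 4, A[0][2] + B[2][1] = 1 + 1 = 2) = -2 (attained at k = 0)
  C[0][2] = min over k of (A[0][0] + B[0][2] = 3 + 5 = 8, A[0][1] + B[1][2] = 5 + 0 = 5, A[0][2] + B[2][2] = 1 + 5 = 6) = 5 (attained at k = 1)
  C[1][0] = min over k of (A[1][0] + B[0][0] = 3 + 8 = 11, A[1][1] + B[1][0] = 10 + 6 = 16, A[1][2] + B[2][0] = 0 + -4 = -4) = -4 (attained at k = 2)
  C[1][1] = min over k of (A[1][0] + B[0][1] = 3 + -5 = -2, A[1][1] + B[1][1] = 10 + -1 = 9, A[1][2] + B[2][1] = 0 + 1 = 1) = -2 (attained at k = 0)
  C[1][2] = min over k of (A[1][0] + B[0][2] = 3 + 5 = 8, A[1][1] + B[1][2] = 10 + 0 = 10, A[1][2] + B[2][2] = 0 + 5 = 5) = 5 (attained at k = 2)
  C[2][0] = min over k of (A[2][0] + B[0][0] = -4 + 8 = 4, A[2][1] + B[1][0] = -4 + 6 = 2, A[2][2] + B[2][0] = 4 + -4 = 0) = 0 (attained at k = 2)
  C[2][1] = min over k of (A[2][0] + B[0][1] = -4 + -5 = -9, A[2][1] + B[1][1] = -4 + -1 = -5, A[2][2] + B[2][1] = 4 + 1 = 5) = -9 (attained at k = 0)
  C[2][2] = min over k of (A[2][0] + B[0][2] = -4 + 5 = 1, A[2][1] + B[1][2] = -4 + 0 = -4, A[2][2] + B[2][2] = 4 + 5 = 9) = -4 (attained at k = 1)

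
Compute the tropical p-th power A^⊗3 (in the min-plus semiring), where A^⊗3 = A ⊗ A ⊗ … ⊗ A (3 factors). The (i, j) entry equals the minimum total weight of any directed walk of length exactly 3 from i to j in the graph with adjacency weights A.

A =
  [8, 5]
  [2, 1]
A^⊗3 =
  [8, 7]
  [4, 3]

Each entry (A^⊗3)_ij equals the minimum over all length-3 walks i = v_0 → v_1 → … → v_3 = j of Σ_t A[v_t][v_{t+1}]. For example, for (i, j) = (0, 1) we minimise over 4 possible intermediate vertex sequences; the minimum is 7, attained along the walk 0 → 1 → 1 → 1.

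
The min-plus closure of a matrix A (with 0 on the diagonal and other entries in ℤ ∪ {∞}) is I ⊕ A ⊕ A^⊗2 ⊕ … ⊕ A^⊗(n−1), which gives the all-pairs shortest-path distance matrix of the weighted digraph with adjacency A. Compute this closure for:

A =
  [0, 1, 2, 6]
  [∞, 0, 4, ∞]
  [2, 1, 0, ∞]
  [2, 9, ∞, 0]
Closure =
  [0, 1, 2, 6]
  [6, 0, 4, 12]
  [2, 1, 0, 8]
  [2, 3, 4, 0]

This is the Floyd-Warshall all-pairs shortest-path computation. For each intermediate vertex k = 0, 1, …, 3, update dist[i][j] ← min(dist[i][j], dist[i][k] + dist[k][j]). The final matrix gives, for each (i, j), the minimum total weight of any directed path from i to j (possibly empty when i = j).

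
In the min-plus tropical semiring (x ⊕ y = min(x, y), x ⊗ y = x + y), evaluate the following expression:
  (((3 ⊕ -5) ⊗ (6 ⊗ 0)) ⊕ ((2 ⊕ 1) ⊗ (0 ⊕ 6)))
(((3 ⊕ -5) ⊗ (6 ⊗ 0)) ⊕ ((2 ⊕ 1) ⊗ (0 ⊕ 6))) = 1

Expand innermost to outermost. Recall ⊕ takes the minimum of its arguments and ⊗ takes their sum. Working out the expression (((3 ⊕ -5) ⊗ (6 ⊗ 0)) ⊕ ((2 ⊕ 1) ⊗ (0 ⊕ 6))) gives 1.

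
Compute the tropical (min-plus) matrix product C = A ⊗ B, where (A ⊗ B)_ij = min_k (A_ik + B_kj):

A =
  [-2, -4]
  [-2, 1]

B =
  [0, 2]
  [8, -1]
A ⊗ B =
  [-2, -5]
  [-2, 0]

Apply the min-plus product entry-by-entry:
  C[0][0] = min over k of (A[0][0] + B[0][0] = -2 + 0 = -2, A[0][1] + B[1][0] = -4 + 8 = 4) = -2 (attained at k = 0)
  C[0][1] = min over k of (A[0][0] + B[0][1] = -2 + 2 = 0, A[0][1] + B[1][1] = -4 + -1 = -5) = -5 (attained at k = 1)
  C[1][0] = min over k of (A[1][0] + B[0][0] = -2 + 0 = -2, A[1][1] + B[1][0] = 1 + 8 = 9) = -2 (attained at k = 0)
  C[1][1] = min over k of (A[1][0] + B[0][1] = -2 + 2 = 0, A[1][1] + B[1][1] = 1 + -1 = 0) = 0 (attained at k = 0)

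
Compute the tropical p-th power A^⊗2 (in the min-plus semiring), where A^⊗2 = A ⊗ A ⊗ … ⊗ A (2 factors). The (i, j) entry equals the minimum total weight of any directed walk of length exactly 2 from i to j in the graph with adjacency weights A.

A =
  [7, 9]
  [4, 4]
A^⊗2 =
  [13, 13]
  [8, 8]

Each entry (A^⊗2)_ij equals the minimum over all length-2 walks i = v_0 → v_1 → … → v_2 = j of Σ_t A[v_t][v_{t+1}]. For example, for (i, j) = (0, 1) we minimise over 2 possible intermediate vertex sequences; the minimum is 13, attained along the walk 0 → 1 → 1.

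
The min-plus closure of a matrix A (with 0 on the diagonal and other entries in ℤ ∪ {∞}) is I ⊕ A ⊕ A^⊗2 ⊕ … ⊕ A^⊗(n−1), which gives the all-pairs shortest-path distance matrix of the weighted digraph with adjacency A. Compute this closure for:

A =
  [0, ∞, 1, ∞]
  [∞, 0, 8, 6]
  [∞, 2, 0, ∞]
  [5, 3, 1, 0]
Closure =
  [0, 3, 1, 9]
  [11, 0, 7, 6]
  [13, 2, 0, 8]
  [5, 3, 1, 0]

This is the Floyd-Warshall all-pairs shortest-path computation. For each intermediate vertex k = 0, 1, …, 3, update dist[i][j] ← min(dist[i][j], dist[i][k] + dist[k][j]). The final matrix gives, for each (i, j), the minimum total weight of any directed path from i to j (possibly empty when i = j).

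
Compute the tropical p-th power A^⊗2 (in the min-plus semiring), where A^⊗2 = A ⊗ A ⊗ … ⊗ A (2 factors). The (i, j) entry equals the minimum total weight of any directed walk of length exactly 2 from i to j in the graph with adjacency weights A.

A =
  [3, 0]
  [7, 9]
A^⊗2 =
  [6, 3]
  [10, 7]

Each entry (A^⊗2)_ij equals the minimum over all length-2 walks i = v_0 → v_1 → … → v_2 = j of Σ_t A[v_t][v_{t+1}]. For example, for (i, j) = (0, 1) we minimise over 2 possible intermediate vertex sequences; the minimum is 3, attained along the walk 0 → 0 → 1.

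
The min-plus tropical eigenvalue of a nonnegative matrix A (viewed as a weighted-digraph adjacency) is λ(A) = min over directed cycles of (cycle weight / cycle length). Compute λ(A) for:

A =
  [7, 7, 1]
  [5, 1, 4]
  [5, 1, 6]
λ(A) = 1

Enumerate directed cycles and compute their means (weight / length). Sample:
  cycle 0 → 0: weight = 7, length = 1, mean = 7/1 ≈ 7.000
  cycle 1 → 1: weight = 1, length = 1, mean = 1/1 ≈ 1.000
  cycle 2 → 2: weight = 6, length = 1, mean = 6/1 ≈ 6.000
  cycle 0 → 1 → 0: weight = 12, length = 2, mean = 12/2 ≈ 6.000
  cycle 0 → 2 → 0: weight = 6, length = 2, mean = 6/2 ≈ 3.000
  cycle 1 → 0 → 1: weight = 12, length = 2, mean = 12/2 ≈ 6.000
Minimum mean = 1.000, attained e.g. along the cycle 1 → 1 with weight 1 and length 1. So λ(A) = 1/1 = 1.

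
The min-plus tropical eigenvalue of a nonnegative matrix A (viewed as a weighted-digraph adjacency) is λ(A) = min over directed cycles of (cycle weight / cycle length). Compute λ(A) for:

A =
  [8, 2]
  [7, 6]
λ(A) = 9/2

Enumerate directed cycles and compute their means (weight / length). Sample:
  cycle 0 → 0: weight = 8, length = 1, mean = 8/1 ≈ 8.000
  cycle 1 → 1: weight = 6, length = 1, mean = 6/1 ≈ 6.000
  cycle 0 → 1 → 0: weight = 9, length = 2, mean = 9/2 ≈ 4.500
  cycle 1 → 0 → 1: weight = 9, length = 2, mean = 9/2 ≈ 4.500
Minimum mean = 4.500, attained e.g. along the cycle 0 → 1 → 0 with weight 9 and length 2. So λ(A) = 9/2 = 9/2.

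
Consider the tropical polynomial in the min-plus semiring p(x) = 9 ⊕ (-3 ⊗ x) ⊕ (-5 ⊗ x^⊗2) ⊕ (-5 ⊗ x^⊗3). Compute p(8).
p(8) = 5

A tropical monomial a ⊗ x^⊗i evaluates to a + i · x. Evaluating each term at x = 8:
  Term 0 contributes 9 + 0 · 8 = 9
  Term 1 contributes -3 + 1 · 8 = 5
  Term 2 contributes -5 + 2 · 8 = 11
  Term 3 contributes -5 + 3 · 8 = 19
p(8) = ⊕ of these = min[9, 5, 11, 19] = 5.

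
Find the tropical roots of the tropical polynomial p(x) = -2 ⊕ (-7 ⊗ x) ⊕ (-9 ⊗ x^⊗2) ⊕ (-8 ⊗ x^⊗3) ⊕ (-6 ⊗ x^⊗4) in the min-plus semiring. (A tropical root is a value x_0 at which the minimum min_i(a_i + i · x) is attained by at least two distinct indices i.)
Roots: {-2, -1, 2, 5}

Each tropical root is a break point of the lower envelope of the lines y = a_i + i · x (there are 5 lines, with slopes 0, 1, ..., 4). Only the lines that attain the minimum somewhere contribute to roots; other lines are dominated. Here the surviving (envelope) indices are i = 4, i = 3, i = 2, i = 1, i = 0.
Intersections between consecutive envelope lines give the roots: for adjacent envelope indices i < j the intersection is x = (a_i − a_j) / (j − i). Reading off the sorted break points: {-2, -1, 2, 5}.
Verification: at each break x_0, at least two indices attain the minimum of min_i(a_i + i · x_0).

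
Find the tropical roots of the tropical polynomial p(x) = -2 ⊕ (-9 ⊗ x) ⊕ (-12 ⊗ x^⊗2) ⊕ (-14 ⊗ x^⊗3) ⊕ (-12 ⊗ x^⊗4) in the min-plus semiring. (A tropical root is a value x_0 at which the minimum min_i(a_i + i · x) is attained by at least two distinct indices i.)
Roots: {-2, 2, 3, 7}

Each tropical root is a break point of the lower envelope of the lines y = a_i + i · x (there are 5 lines, with slopes 0, 1, ..., 4). Only the lines that attain the minimum somewhere contribute to roots; other lines are dominated. Here the surviving (envelope) indices are i = 4, i = 3, i = 2, i = 1, i = 0.
Intersections between consecutive envelope lines give the roots: for adjacent envelope indices i < j the intersection is x = (a_i − a_j) / (j − i). Reading off the sorted break points: {-2, 2, 3, 7}.
Verification: at each break x_0, at least two indices attain the minimum of min_i(a_i + i · x_0).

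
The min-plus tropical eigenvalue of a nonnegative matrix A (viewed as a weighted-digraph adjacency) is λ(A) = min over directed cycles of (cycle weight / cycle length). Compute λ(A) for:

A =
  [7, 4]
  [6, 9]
λ(A) = 5

Enumerate directed cycles and compute their means (weight / length). Sample:
  cycle 0 → 0: weight = 7, length = 1, mean = 7/1 ≈ 7.000
  cycle 1 → 1: weight = 9, length = 1, mean = 9/1 ≈ 9.000
  cycle 0 → 1 → 0: weight = 10, length = 2, mean = 10/2 ≈ 5.000
  cycle 1 → 0 → 1: weight = 10, length = 2, mean = 10/2 ≈ 5.000
Minimum mean = 5.000, attained e.g. along the cycle 0 → 1 → 0 with weight 10 and length 2. So λ(A) = 10/2 = 5.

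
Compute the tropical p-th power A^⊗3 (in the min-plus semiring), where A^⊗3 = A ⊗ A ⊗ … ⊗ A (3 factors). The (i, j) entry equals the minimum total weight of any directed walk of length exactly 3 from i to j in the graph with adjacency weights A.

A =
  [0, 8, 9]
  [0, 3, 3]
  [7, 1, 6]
A^⊗3 =
  [0, 8, 9]
  [0, 7, 7]
  [1, 5, 7]

Each entry (A^⊗3)_ij equals the minimum over all length-3 walks i = v_0 → v_1 → … → v_3 = j of Σ_t A[v_t][v_{t+1}]. For example, for (i, j) = (0, 2) we minimise over 9 possible intermediate vertex sequences; the minimum is 9, attained along the walk 0 → 0 → 0 → 2.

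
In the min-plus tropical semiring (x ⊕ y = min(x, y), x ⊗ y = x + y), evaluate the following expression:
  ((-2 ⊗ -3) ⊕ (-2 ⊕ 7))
((-2 ⊗ -3) ⊕ (-2 ⊕ 7)) = -5

Expand innermost to outermost. Recall ⊕ takes the minimum of its arguments and ⊗ takes their sum. Working out the expression ((-2 ⊗ -3) ⊕ (-2 ⊕ 7)) gives -5.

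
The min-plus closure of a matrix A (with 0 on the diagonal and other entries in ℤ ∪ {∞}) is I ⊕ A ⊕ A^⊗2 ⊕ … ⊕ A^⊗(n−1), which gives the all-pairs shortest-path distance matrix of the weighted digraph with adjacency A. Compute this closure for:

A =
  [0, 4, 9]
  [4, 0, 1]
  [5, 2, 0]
Closure =
  [0, 4, 5]
  [4, 0, 1]
  [5, 2, 0]

This is the Floyd-Warshall all-pairs shortest-path computation. For each intermediate vertex k = 0, 1, …, 2, update dist[i][j] ← min(dist[i][j], dist[i][k] + dist[k][j]). The final matrix gives, for each (i, j), the minimum total weight of any directed path from i to j (possibly empty when i = j).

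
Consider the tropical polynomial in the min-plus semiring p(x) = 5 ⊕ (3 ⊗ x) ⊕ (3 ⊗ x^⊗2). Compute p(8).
p(8) = 5

A tropical monomial a ⊗ x^⊗i evaluates to a + i · x. Evaluating each term at x = 8:
  Term 0 contributes 5 + 0 · 8 = 5
  Term 1 contributes 3 + 1 · 8 = 11
  Term 2 contributes 3 + 2 · 8 = 19
p(8) = ⊕ of these = min[5, 11, 19] = 5.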